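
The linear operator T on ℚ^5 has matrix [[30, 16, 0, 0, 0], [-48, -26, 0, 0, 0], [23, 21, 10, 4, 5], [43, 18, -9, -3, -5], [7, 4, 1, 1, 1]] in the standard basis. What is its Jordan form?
J = [[-2, 0, 0, 0, 0], [0, 1, 1, 0, 0], [0, 0, 1, 0, 0], [0, 0, 0, 6, 0], [0, 0, 0, 0, 6]]

The characteristic polynomial is det(xI - A) = (x - 6)^2(x - 1)^2(x + 2), so the eigenvalues are -2 (algebraic multiplicity 1), 1 (algebraic multiplicity 2), 6 (algebraic multiplicity 2).

For λ = -2: algebraic multiplicity 1 gives one 1×1 block.

For λ = 1: rank(A - I) = 4, rank((A - I)^2) = 3. The eigenspace has dimension 5 - 4 = 1, so there is 1 Jordan block; the rank sequence gives block sizes [2].

For λ = 6: rank(A - 6I) = 3. The eigenspace has dimension 5 - 3 = 2, so there are 2 Jordan blocks; the rank sequence gives block sizes [1, 1].

Assembling the blocks gives the Jordan form J above.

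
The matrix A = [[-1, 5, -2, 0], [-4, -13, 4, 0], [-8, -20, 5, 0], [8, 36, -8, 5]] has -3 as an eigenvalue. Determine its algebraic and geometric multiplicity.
The characteristic polynomial is (x - 5)(x + 3)^3, so the factor x + 3 appears with exponent 3: the algebraic multiplicity is 3.

rank(A + 3I) = 2, so the eigenspace has dimension 4 - 2 = 2: the geometric multiplicity is 2.

Since 2 < 3, A is not diagonalizable.

algebraic multiplicity 3, geometric multiplicity 2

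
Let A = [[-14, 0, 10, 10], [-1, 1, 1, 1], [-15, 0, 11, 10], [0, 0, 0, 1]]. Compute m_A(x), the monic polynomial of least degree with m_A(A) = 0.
The characteristic polynomial factors as (x - 1)^3(x + 4). The minimal polynomial is ∏(x - λ)^{k_λ} where k_λ is the size of the largest Jordan block at λ.

For λ = -4: rank(A + 4I) = 3, and the largest Jordan block has size 1 (the smallest k with rank((A + 4I)^k) = rank((A + 4I)^(k+1))).
For λ = 1: rank(A - I) = 2, and the largest Jordan block has size 2 (the smallest k with rank((A - I)^k) = rank((A - I)^(k+1))).

So m_A(x) = (x - 1)^2(x + 4).

m_A(x) = (x - 1)^2(x + 4)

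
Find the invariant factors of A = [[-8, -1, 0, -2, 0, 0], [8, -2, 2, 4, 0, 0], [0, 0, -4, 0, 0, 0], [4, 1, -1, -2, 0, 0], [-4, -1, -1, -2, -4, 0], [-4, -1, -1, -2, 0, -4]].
The Jordan structure of A has elementary divisors (x + 4)^2, (x + 4)^2, (x + 4), (x + 4). Arranging the block sizes at each eigenvalue in decreasing order and taking row products gives the invariant factors.

Invariant factors (smallest first, each dividing the next): x + 4, x + 4, (x + 4)^2, (x + 4)^2.

Check: the last factor (x + 4)^2 is the minimal polynomial, and the product (x + 4)^6 is the characteristic polynomial.

x + 4, x + 4, (x + 4)^2, (x + 4)^2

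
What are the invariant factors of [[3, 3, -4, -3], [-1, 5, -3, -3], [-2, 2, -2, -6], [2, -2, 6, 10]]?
x - 4, (x - 4)^3

The Jordan structure of A has elementary divisors (x - 4)^3, (x - 4). Arranging the block sizes at each eigenvalue in decreasing order and taking row products gives the invariant factors.

Invariant factors (smallest first, each dividing the next): x - 4, (x - 4)^3.

Check: the last factor (x - 4)^3 is the minimal polynomial, and the product (x - 4)^4 is the characteristic polynomial.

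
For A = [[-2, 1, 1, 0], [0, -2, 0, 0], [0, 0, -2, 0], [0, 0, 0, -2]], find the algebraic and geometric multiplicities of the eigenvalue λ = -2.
The characteristic polynomial is (x + 2)^4, so the factor x + 2 appears with exponent 4: the algebraic multiplicity is 4.

rank(A + 2I) = 1, so the eigenspace has dimension 4 - 1 = 3: the geometric multiplicity is 3.

Since 3 < 4, A is not diagonalizable.

algebraic multiplicity 4, geometric multiplicity 3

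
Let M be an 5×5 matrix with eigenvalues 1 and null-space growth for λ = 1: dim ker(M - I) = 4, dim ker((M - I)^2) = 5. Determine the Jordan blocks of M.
Jordan blocks: (1, 2), (1, 1), (1, 1), (1, 1)

λ = 1: successive nullity increments [4, 1] count blocks of size ≥ k; block sizes are [2, 1, 1, 1].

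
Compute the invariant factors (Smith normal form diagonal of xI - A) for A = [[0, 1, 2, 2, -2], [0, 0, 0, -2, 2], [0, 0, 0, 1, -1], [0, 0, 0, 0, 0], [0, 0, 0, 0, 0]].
x, x^2, x^2

The Jordan structure of A has elementary divisors x^2, x^2, x. Arranging the block sizes at each eigenvalue in decreasing order and taking row products gives the invariant factors.

Invariant factors (smallest first, each dividing the next): x, x^2, x^2.

Check: the last factor x^2 is the minimal polynomial, and the product x^5 is the characteristic polynomial.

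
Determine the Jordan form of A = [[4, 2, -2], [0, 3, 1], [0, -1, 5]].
The characteristic polynomial is det(xI - A) = (x - 4)^3, so the eigenvalues are 4 (algebraic multiplicity 3).

For λ = 4: rank(A - 4I) = 1, rank((A - 4I)^2) = 0. The eigenspace has dimension 3 - 1 = 2, so there are 2 Jordan blocks; the rank sequence gives block sizes [2, 1].

Assembling the blocks gives the Jordan form J above.

J = [[4, 1, 0], [0, 4, 0], [0, 0, 4]]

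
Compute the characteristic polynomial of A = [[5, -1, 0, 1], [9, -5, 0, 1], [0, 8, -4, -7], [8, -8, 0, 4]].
χ_A(x) = (x - 4)^2(x + 4)^2

xI - A = [[x - 5, 1, 0, -1], [-9, x + 5, 0, -1], [0, -8, x + 4, 7], [-8, 8, 0, x - 4]].

Expanding det(xI - A) along the first row:
det(xI - A) = + (x - 5)·det([[x + 5, 0, -1], [-8, x + 4, 7], [8, 0, x - 4]]) - (1)·det([[-9, 0, -1], [0, x + 4, 7], [-8, 0, x - 4]]) + (0)·det([[-9, x + 5, -1], [0, -8, 7], [-8, 8, x - 4]]) - (-1)·det([[-9, x + 5, 0], [0, -8, x + 4], [-8, 8, 0]]).

Evaluating gives χ_A(x) = x^4 - 32x^2 + 256 = (x - 4)^2(x + 4)^2.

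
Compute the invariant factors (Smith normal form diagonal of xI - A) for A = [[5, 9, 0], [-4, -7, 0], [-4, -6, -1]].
The Jordan structure of A has elementary divisors (x + 1)^2, (x + 1). Arranging the block sizes at each eigenvalue in decreasing order and taking row products gives the invariant factors.

Invariant factors (smallest first, each dividing the next): x + 1, (x + 1)^2.

Check: the last factor (x + 1)^2 is the minimal polynomial, and the product (x + 1)^3 is the characteristic polynomial.

x + 1, (x + 1)^2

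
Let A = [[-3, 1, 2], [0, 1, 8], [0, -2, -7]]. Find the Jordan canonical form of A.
The characteristic polynomial is det(xI - A) = (x + 3)^3, so the eigenvalues are -3 (algebraic multiplicity 3).

For λ = -3: rank(A + 3I) = 1, rank((A + 3I)^2) = 0. The eigenspace has dimension 3 - 1 = 2, so there are 2 Jordan blocks; the rank sequence gives block sizes [2, 1].

Assembling the blocks gives the Jordan form J above.

J = [[-3, 1, 0], [0, -3, 0], [0, 0, -3]]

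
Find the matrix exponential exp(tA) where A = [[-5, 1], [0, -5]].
A has Jordan form J = [[-5, 1], [0, -5]] with A = PJP^{-1}, so e^{tA} = P e^{tJ} P^{-1}.

For a Jordan block J_k(λ), e^{tJ_k(λ)} = e^{λt} · (I + tN + t^2 N^2/2! + ... + t^{k-1} N^{k-1}/(k-1)!) where N is the nilpotent superdiagonal part.

Assembling the blocks and conjugating back gives the entries of e^{tA} as shown above.

e^{tA} = [[e^{-5*t}, t*e^{-5*t}], [0, e^{-5*t}]]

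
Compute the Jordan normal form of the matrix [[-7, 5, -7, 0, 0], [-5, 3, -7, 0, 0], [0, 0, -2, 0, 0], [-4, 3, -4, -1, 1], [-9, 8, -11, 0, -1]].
The characteristic polynomial is det(xI - A) = (x + 1)^2(x + 2)^3, so the eigenvalues are -2 (algebraic multiplicity 3), -1 (algebraic multiplicity 2).

For λ = -2: rank(A + 2I) = 3, rank((A + 2I)^2) = 2. The eigenspace has dimension 5 - 3 = 2, so there are 2 Jordan blocks; the rank sequence gives block sizes [2, 1].

For λ = -1: rank(A + I) = 4, rank((A + I)^2) = 3. The eigenspace has dimension 5 - 4 = 1, so there is 1 Jordan block; the rank sequence gives block sizes [2].

Assembling the blocks gives the Jordan form J above.

J = [[-2, 1, 0, 0, 0], [0, -2, 0, 0, 0], [0, 0, -2, 0, 0], [0, 0, 0, -1, 1], [0, 0, 0, 0, -1]]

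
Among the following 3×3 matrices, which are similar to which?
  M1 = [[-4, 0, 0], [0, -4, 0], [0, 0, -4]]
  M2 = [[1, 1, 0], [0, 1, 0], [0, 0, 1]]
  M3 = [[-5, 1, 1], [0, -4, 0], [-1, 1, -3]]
3 classes: {M1}, {M2}, {M3}

Characteristic polynomials: χ_{M1} = (x + 4)^3, χ_{M2} = (x - 1)^3, χ_{M3} = (x + 4)^3.

{M1}: invariant factors x + 4, x + 4, x + 4.

{M2}: invariant factors x - 1, (x - 1)^2.

{M3}: invariant factors x + 4, (x + 4)^2.

Matrices are similar if and only if their invariant-factor lists agree; the partition into similarity classes is {M1}, {M2}, {M3}.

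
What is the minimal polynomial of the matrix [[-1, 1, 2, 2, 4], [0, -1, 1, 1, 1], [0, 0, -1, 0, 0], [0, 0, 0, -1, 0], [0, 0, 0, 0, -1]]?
The characteristic polynomial factors as (x + 1)^5. The minimal polynomial is ∏(x - λ)^{k_λ} where k_λ is the size of the largest Jordan block at λ.

For λ = -1: rank(A + I) = 2, and the largest Jordan block has size 3 (the smallest k with rank((A + I)^k) = rank((A + I)^(k+1))).

So m_A(x) = (x + 1)^3.

m_A(x) = (x + 1)^3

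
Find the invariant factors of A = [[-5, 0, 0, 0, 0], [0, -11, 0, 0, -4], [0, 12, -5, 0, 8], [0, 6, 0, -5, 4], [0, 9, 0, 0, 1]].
The Jordan structure of A has elementary divisors (x + 5)^2, (x + 5), (x + 5), (x + 5). Arranging the block sizes at each eigenvalue in decreasing order and taking row products gives the invariant factors.

Invariant factors (smallest first, each dividing the next): x + 5, x + 5, x + 5, (x + 5)^2.

Check: the last factor (x + 5)^2 is the minimal polynomial, and the product (x + 5)^5 is the characteristic polynomial.

x + 5, x + 5, x + 5, (x + 5)^2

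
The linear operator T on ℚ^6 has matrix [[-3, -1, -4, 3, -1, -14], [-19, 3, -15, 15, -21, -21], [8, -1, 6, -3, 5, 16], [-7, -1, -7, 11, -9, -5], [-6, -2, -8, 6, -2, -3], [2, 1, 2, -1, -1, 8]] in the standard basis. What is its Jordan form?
The characteristic polynomial is det(xI - A) = x(x - 5)^3(x - 4)^2, so the eigenvalues are 0 (algebraic multiplicity 1), 4 (algebraic multiplicity 2), 5 (algebraic multiplicity 3).

For λ = 0: algebraic multiplicity 1 gives one 1×1 block.

For λ = 4: rank(A - 4I) = 5, rank((A - 4I)^2) = 4. The eigenspace has dimension 6 - 5 = 1, so there is 1 Jordan block; the rank sequence gives block sizes [2].

For λ = 5: rank(A - 5I) = 5, rank((A - 5I)^2) = 4, rank((A - 5I)^3) = 3. The eigenspace has dimension 6 - 5 = 1, so there is 1 Jordan block; the rank sequence gives block sizes [3].

Assembling the blocks gives the Jordan form J above.

J = [[0, 0, 0, 0, 0, 0], [0, 4, 1, 0, 0, 0], [0, 0, 4, 0, 0, 0], [0, 0, 0, 5, 1, 0], [0, 0, 0, 0, 5, 1], [0, 0, 0, 0, 0, 5]]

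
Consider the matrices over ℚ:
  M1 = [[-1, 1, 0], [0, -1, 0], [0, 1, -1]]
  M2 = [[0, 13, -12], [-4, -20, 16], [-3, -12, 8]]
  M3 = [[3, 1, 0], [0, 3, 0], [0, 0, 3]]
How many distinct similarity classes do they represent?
Characteristic polynomials: χ_{M1} = (x + 1)^3, χ_{M2} = (x + 4)^3, χ_{M3} = (x - 3)^3.

{M1}: invariant factors x + 1, (x + 1)^2.

{M2}: invariant factors (x + 4)^3.

{M3}: invariant factors x - 3, (x - 3)^2.

Matrices are similar if and only if their invariant-factor lists agree; the partition into similarity classes is {M1}, {M2}, {M3}.

3 classes: {M1}, {M2}, {M3}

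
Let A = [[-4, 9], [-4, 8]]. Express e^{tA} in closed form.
e^{tA} = [[(1 - 6*t)*e^{2*t}, 9*t*e^{2*t}], [-4*t*e^{2*t}, (6*t + 1)*e^{2*t}]]

A has Jordan form J = [[2, 1], [0, 2]] with A = PJP^{-1}, so e^{tA} = P e^{tJ} P^{-1}.

For a Jordan block J_k(λ), e^{tJ_k(λ)} = e^{λt} · (I + tN + t^2 N^2/2! + ... + t^{k-1} N^{k-1}/(k-1)!) where N is the nilpotent superdiagonal part.

Assembling the blocks and conjugating back gives the entries of e^{tA} as shown above.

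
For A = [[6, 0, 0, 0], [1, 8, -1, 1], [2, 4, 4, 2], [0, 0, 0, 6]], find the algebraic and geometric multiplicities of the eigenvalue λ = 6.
algebraic multiplicity 4, geometric multiplicity 3

The characteristic polynomial is (x - 6)^4, so the factor x - 6 appears with exponent 4: the algebraic multiplicity is 4.

rank(A - 6I) = 1, so the eigenspace has dimension 4 - 1 = 3: the geometric multiplicity is 3.

Since 3 < 4, A is not diagonalizable.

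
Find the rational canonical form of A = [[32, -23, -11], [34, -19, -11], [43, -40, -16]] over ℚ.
The invariant factors of A (the non-unit diagonal entries of the Smith normal form of xI - A over ℚ[x]) are (x + 4)(x^2 - x + 3), each dividing the next. The characteristic polynomial is their product, (x + 4)(x^2 - x + 3).

The rational canonical form is the block-diagonal matrix of companion matrices C(f_i):
R = [[0, 0, -12], [1, 0, 1], [0, 1, -3]].

Note the characteristic polynomial does not split into linear factors over ℚ, so A has no Jordan form over ℚ; the rational canonical form exists over any field.

R = [[0, 0, -12], [1, 0, 1], [0, 1, -3]]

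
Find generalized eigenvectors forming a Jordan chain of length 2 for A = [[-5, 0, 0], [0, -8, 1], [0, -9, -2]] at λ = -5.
We seek v_1 ∈ ker((A + 5I)^2) \ ker(A + 5I), then set v_{i+1} = (A + 5I) v_i.

One such chain is v_1 = [[0, 1, 2]]^T, v_2 = [[0, -1, -3]]^T. Check: (A + 5I) v_2 = [[0, 0, 0]]^T = 0.

v_1 = [[0, 1, 2]]^T, v_2 = [[0, -1, -3]]^T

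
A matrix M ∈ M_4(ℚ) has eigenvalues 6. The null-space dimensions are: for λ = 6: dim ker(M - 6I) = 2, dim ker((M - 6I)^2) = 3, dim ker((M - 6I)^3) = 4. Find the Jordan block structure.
Jordan blocks: (6, 3), (6, 1)

λ = 6: successive nullity increments [2, 1, 1] count blocks of size ≥ k; block sizes are [3, 1].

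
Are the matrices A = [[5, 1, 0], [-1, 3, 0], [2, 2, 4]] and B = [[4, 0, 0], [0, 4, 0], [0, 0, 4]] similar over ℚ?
Both have characteristic polynomial (x - 4)^3, but the minimal polynomial of A is (x - 4)^2 while the minimal polynomial of B is x - 4. The minimal polynomial is a similarity invariant, so A and B are not similar.

No.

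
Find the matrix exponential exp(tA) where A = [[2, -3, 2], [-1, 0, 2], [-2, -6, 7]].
A has Jordan form J = [[3, 1, 0], [0, 3, 0], [0, 0, 3]] with A = PJP^{-1}, so e^{tA} = P e^{tJ} P^{-1}.

For a Jordan block J_k(λ), e^{tJ_k(λ)} = e^{λt} · (I + tN + t^2 N^2/2! + ... + t^{k-1} N^{k-1}/(k-1)!) where N is the nilpotent superdiagonal part.

Assembling the blocks and conjugating back gives the entries of e^{tA} as shown above.

e^{tA} = [[(1 - t)*e^{3*t}, -3*t*e^{3*t}, 2*t*e^{3*t}], [-t*e^{3*t}, (1 - 3*t)*e^{3*t}, 2*t*e^{3*t}], [-2*t*e^{3*t}, -6*t*e^{3*t}, (4*t + 1)*e^{3*t}]]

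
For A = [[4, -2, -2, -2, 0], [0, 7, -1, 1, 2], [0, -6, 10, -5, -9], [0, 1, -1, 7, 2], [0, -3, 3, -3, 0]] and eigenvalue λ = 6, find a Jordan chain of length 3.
We seek v_1 ∈ ker((A - 6I)^3) \ ker((A - 6I)^2), then set v_{i+1} = (A - 6I) v_i.

One such chain is v_1 = [[0, -1, 0, 1, 0]]^T, v_2 = [[0, 0, 1, 0, 0]]^T, v_3 = [[-2, -1, 4, -1, 3]]^T. Check: (A - 6I) v_3 = [[0, 0, 0, 0, 0]]^T = 0.

v_1 = [[0, -1, 0, 1, 0]]^T, v_2 = [[0, 0, 1, 0, 0]]^T, v_3 = [[-2, -1, 4, -1, 3]]^T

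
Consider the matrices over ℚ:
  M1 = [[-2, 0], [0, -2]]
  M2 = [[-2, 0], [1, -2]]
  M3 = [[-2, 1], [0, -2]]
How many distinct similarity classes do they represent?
2 classes: {M1}, {M2, M3}

Characteristic polynomials: χ_{M1} = (x + 2)^2, χ_{M2} = (x + 2)^2, χ_{M3} = (x + 2)^2.

{M1}: invariant factors x + 2, x + 2.

{M2, M3}: invariant factors (x + 2)^2.

Matrices are similar if and only if their invariant-factor lists agree; the partition into similarity classes is {M1}, {M2, M3}.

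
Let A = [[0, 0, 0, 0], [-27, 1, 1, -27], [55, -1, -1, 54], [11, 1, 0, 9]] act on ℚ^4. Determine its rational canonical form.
The invariant factors of A (the non-unit diagonal entries of the Smith normal form of xI - A over ℚ[x]) are x(x - 3)^3, each dividing the next. The characteristic polynomial is their product, x(x - 3)^3.

The rational canonical form is the block-diagonal matrix of companion matrices C(f_i):
R = [[0, 0, 0, 0], [1, 0, 0, 27], [0, 1, 0, -27], [0, 0, 1, 9]].

R = [[0, 0, 0, 0], [1, 0, 0, 27], [0, 1, 0, -27], [0, 0, 1, 9]]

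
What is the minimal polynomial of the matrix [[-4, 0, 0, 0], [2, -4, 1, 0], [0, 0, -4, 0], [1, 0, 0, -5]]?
m_A(x) = (x + 4)^2(x + 5)

The characteristic polynomial factors as (x + 4)^3(x + 5). The minimal polynomial is ∏(x - λ)^{k_λ} where k_λ is the size of the largest Jordan block at λ.

For λ = -5: rank(A + 5I) = 3, and the largest Jordan block has size 1 (the smallest k with rank((A + 5I)^k) = rank((A + 5I)^(k+1))).
For λ = -4: rank(A + 4I) = 2, and the largest Jordan block has size 2 (the smallest k with rank((A + 4I)^k) = rank((A + 4I)^(k+1))).

So m_A(x) = (x + 4)^2(x + 5).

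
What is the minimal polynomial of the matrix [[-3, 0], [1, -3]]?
m_A(x) = (x + 3)^2

The characteristic polynomial factors as (x + 3)^2. The minimal polynomial is ∏(x - λ)^{k_λ} where k_λ is the size of the largest Jordan block at λ.

For λ = -3: rank(A + 3I) = 1, and the largest Jordan block has size 2 (the smallest k with rank((A + 3I)^k) = rank((A + 3I)^(k+1))).

So m_A(x) = (x + 3)^2.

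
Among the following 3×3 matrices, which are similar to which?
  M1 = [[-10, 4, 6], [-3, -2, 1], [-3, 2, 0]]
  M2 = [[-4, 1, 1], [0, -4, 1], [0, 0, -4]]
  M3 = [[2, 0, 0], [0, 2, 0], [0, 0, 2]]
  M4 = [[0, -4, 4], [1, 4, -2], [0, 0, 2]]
3 classes: {M1, M2}, {M3}, {M4}

Characteristic polynomials: χ_{M1} = (x + 4)^3, χ_{M2} = (x + 4)^3, χ_{M3} = (x - 2)^3, χ_{M4} = (x - 2)^3.

{M1, M2}: invariant factors (x + 4)^3.

{M3}: invariant factors x - 2, x - 2, x - 2.

{M4}: invariant factors x - 2, (x - 2)^2.

Matrices are similar if and only if their invariant-factor lists agree; the partition into similarity classes is {M1, M2}, {M3}, {M4}.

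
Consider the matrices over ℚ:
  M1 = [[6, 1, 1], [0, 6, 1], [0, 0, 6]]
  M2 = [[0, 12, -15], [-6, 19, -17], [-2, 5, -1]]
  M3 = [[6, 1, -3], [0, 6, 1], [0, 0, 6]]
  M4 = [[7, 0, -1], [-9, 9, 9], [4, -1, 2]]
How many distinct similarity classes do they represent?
1 class: {M1, M2, M3, M4}

Characteristic polynomials: χ_{M1} = (x - 6)^3, χ_{M2} = (x - 6)^3, χ_{M3} = (x - 6)^3, χ_{M4} = (x - 6)^3.

{M1, M2, M3, M4}: invariant factors (x - 6)^3.

Matrices are similar if and only if their invariant-factor lists agree; the partition into similarity classes is {M1, M2, M3, M4}.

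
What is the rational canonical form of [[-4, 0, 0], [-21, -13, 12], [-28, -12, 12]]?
R = [[-4, 0, 0], [0, 0, 12], [0, 1, -1]]

The invariant factors of A (the non-unit diagonal entries of the Smith normal form of xI - A over ℚ[x]) are x + 4, (x - 3)(x + 4), each dividing the next. The characteristic polynomial is their product, (x - 3)(x + 4)^2.

The rational canonical form is the block-diagonal matrix of companion matrices C(f_i):
R = [[-4, 0, 0], [0, 0, 12], [0, 1, -1]].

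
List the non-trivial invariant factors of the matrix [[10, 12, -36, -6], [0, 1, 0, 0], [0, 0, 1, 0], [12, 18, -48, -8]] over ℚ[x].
x - 1, (x - 4)(x - 1)(x + 2)

The Jordan structure of A has elementary divisors (x + 2), (x - 1), (x - 1), (x - 4). Arranging the block sizes at each eigenvalue in decreasing order and taking row products gives the invariant factors.

Invariant factors (smallest first, each dividing the next): x - 1, (x - 4)(x - 1)(x + 2).

Check: the last factor (x - 4)(x - 1)(x + 2) is the minimal polynomial, and the product (x - 4)(x - 1)^2(x + 2) is the characteristic polynomial.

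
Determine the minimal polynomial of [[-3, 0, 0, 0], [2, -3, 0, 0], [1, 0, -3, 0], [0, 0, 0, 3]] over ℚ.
m_A(x) = (x - 3)(x + 3)^2

The characteristic polynomial factors as (x - 3)(x + 3)^3. The minimal polynomial is ∏(x - λ)^{k_λ} where k_λ is the size of the largest Jordan block at λ.

For λ = -3: rank(A + 3I) = 2, and the largest Jordan block has size 2 (the smallest k with rank((A + 3I)^k) = rank((A + 3I)^(k+1))).
For λ = 3: rank(A - 3I) = 3, and the largest Jordan block has size 1 (the smallest k with rank((A - 3I)^k) = rank((A - 3I)^(k+1))).

So m_A(x) = (x - 3)(x + 3)^2.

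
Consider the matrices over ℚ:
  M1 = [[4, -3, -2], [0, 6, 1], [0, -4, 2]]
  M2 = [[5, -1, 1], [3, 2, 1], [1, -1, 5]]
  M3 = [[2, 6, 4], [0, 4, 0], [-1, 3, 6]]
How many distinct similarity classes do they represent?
Characteristic polynomials: χ_{M1} = (x - 4)^3, χ_{M2} = (x - 4)^3, χ_{M3} = (x - 4)^3.

{M1, M2}: invariant factors (x - 4)^3.

{M3}: invariant factors x - 4, (x - 4)^2.

Matrices are similar if and only if their invariant-factor lists agree; the partition into similarity classes is {M1, M2}, {M3}.

2 classes: {M1, M2}, {M3}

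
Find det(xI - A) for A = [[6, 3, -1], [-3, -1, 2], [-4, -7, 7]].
χ_A(x) = (x - 4)^3

xI - A = [[x - 6, -3, 1], [3, x + 1, -2], [4, 7, x - 7]].

Expanding det(xI - A) along the first row:
det(xI - A) = + (x - 6)·det([[x + 1, -2], [7, x - 7]]) - (-3)·det([[3, -2], [4, x - 7]]) + (1)·det([[3, x + 1], [4, 7]]).

Evaluating gives χ_A(x) = x^3 - 12x^2 + 48x - 64 = (x - 4)^3.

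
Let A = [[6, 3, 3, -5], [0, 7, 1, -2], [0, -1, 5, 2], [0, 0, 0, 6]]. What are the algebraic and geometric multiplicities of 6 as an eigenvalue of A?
The characteristic polynomial is (x - 6)^4, so the factor x - 6 appears with exponent 4: the algebraic multiplicity is 4.

rank(A - 6I) = 2, so the eigenspace has dimension 4 - 2 = 2: the geometric multiplicity is 2.

Since 2 < 4, A is not diagonalizable.

algebraic multiplicity 4, geometric multiplicity 2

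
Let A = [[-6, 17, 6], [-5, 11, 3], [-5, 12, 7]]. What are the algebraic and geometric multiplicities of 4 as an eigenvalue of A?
The characteristic polynomial is (x - 4)^3, so the factor x - 4 appears with exponent 3: the algebraic multiplicity is 3.

rank(A - 4I) = 2, so the eigenspace has dimension 3 - 2 = 1: the geometric multiplicity is 1.

Since 1 < 3, A is not diagonalizable.

algebraic multiplicity 3, geometric multiplicity 1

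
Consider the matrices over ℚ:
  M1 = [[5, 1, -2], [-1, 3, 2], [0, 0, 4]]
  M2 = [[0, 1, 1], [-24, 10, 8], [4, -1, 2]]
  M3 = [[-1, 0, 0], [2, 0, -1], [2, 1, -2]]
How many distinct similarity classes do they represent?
3 classes: {M1}, {M2}, {M3}

Characteristic polynomials: χ_{M1} = (x - 4)^3, χ_{M2} = (x - 4)^3, χ_{M3} = (x + 1)^3.

{M1}: invariant factors x - 4, (x - 4)^2.

{M2}: invariant factors (x - 4)^3.

{M3}: invariant factors x + 1, (x + 1)^2.

Matrices are similar if and only if their invariant-factor lists agree; the partition into similarity classes is {M1}, {M2}, {M3}.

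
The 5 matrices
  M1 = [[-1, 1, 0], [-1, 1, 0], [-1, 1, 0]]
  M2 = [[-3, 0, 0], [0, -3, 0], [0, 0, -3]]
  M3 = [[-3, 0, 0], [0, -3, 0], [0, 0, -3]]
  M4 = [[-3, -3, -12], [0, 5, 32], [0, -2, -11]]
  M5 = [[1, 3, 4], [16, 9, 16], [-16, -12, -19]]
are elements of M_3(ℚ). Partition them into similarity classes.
Characteristic polynomials: χ_{M1} = x^3, χ_{M2} = (x + 3)^3, χ_{M3} = (x + 3)^3, χ_{M4} = (x + 3)^3, χ_{M5} = (x + 3)^3.

{M1}: invariant factors x, x^2.

{M2, M3}: invariant factors x + 3, x + 3, x + 3.

{M4, M5}: invariant factors x + 3, (x + 3)^2.

Matrices are similar if and only if their invariant-factor lists agree; the partition into similarity classes is {M1}, {M2, M3}, {M4, M5}.

3 classes: {M1}, {M2, M3}, {M4, M5}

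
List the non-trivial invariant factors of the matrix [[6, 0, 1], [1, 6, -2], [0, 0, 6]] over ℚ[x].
(x - 6)^3

The Jordan structure of A has elementary divisors (x - 6)^3. Arranging the block sizes at each eigenvalue in decreasing order and taking row products gives the invariant factors.

Invariant factors (smallest first, each dividing the next): (x - 6)^3.

Check: the last factor (x - 6)^3 is the minimal polynomial, and the product (x - 6)^3 is the characteristic polynomial.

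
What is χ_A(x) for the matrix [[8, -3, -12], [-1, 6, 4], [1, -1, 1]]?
χ_A(x) = (x - 5)^3

xI - A = [[x - 8, 3, 12], [1, x - 6, -4], [-1, 1, x - 1]].

Expanding det(xI - A) along the first row:
det(xI - A) = + (x - 8)·det([[x - 6, -4], [1, x - 1]]) - (3)·det([[1, -4], [-1, x - 1]]) + (12)·det([[1, x - 6], [-1, 1]]).

Evaluating gives χ_A(x) = x^3 - 15x^2 + 75x - 125 = (x - 5)^3.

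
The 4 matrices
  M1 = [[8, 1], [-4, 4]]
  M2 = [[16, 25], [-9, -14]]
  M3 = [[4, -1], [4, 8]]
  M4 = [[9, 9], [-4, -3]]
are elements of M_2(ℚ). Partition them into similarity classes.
3 classes: {M1, M3}, {M2}, {M4}

Characteristic polynomials: χ_{M1} = (x - 6)^2, χ_{M2} = (x - 1)^2, χ_{M3} = (x - 6)^2, χ_{M4} = (x - 3)^2.

{M1, M3}: invariant factors (x - 6)^2.

{M2}: invariant factors (x - 1)^2.

{M4}: invariant factors (x - 3)^2.

Matrices are similar if and only if their invariant-factor lists agree; the partition into similarity classes is {M1, M3}, {M2}, {M4}.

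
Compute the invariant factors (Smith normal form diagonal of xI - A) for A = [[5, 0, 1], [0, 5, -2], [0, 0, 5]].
x - 5, (x - 5)^2

The Jordan structure of A has elementary divisors (x - 5)^2, (x - 5). Arranging the block sizes at each eigenvalue in decreasing order and taking row products gives the invariant factors.

Invariant factors (smallest first, each dividing the next): x - 5, (x - 5)^2.

Check: the last factor (x - 5)^2 is the minimal polynomial, and the product (x - 5)^3 is the characteristic polynomial.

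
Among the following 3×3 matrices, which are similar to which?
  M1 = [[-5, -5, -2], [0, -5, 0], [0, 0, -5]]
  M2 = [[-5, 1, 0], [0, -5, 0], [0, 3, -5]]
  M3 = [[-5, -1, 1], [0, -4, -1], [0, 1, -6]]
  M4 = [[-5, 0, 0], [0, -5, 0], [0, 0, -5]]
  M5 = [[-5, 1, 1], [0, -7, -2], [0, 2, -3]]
2 classes: {M1, M2, M3, M5}, {M4}

Characteristic polynomials: χ_{M1} = (x + 5)^3, χ_{M2} = (x + 5)^3, χ_{M3} = (x + 5)^3, χ_{M4} = (x + 5)^3, χ_{M5} = (x + 5)^3.

{M1, M2, M3, M5}: invariant factors x + 5, (x + 5)^2.

{M4}: invariant factors x + 5, x + 5, x + 5.

Matrices are similar if and only if their invariant-factor lists agree; the partition into similarity classes is {M1, M2, M3, M5}, {M4}.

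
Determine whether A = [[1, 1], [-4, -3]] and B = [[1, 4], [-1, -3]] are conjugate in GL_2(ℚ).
Yes.

Two matrices over a field are similar if and only if they have the same invariant factors.

Both A and B have characteristic polynomial (x + 1)^2 and minimal polynomial (x + 1)^2. Computing further, both have invariant factors (x + 1)^2. Hence A and B are similar.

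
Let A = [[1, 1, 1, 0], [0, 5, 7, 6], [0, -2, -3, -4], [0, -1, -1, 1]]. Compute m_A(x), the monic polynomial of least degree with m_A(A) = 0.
The characteristic polynomial factors as (x - 1)^4. The minimal polynomial is ∏(x - λ)^{k_λ} where k_λ is the size of the largest Jordan block at λ.

For λ = 1: rank(A - I) = 2, and the largest Jordan block has size 3 (the smallest k with rank((A - I)^k) = rank((A - I)^(k+1))).

So m_A(x) = (x - 1)^3.

m_A(x) = (x - 1)^3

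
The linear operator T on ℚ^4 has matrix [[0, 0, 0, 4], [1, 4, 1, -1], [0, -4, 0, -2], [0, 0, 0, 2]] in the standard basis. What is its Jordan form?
The characteristic polynomial is det(xI - A) = x(x - 2)^3, so the eigenvalues are 0 (algebraic multiplicity 1), 2 (algebraic multiplicity 3).

For λ = 0: algebraic multiplicity 1 gives one 1×1 block.

For λ = 2: rank(A - 2I) = 2, rank((A - 2I)^2) = 1. The eigenspace has dimension 4 - 2 = 2, so there are 2 Jordan blocks; the rank sequence gives block sizes [2, 1].

Assembling the blocks gives the Jordan form J above.

J = [[0, 0, 0, 0], [0, 2, 1, 0], [0, 0, 2, 0], [0, 0, 0, 2]]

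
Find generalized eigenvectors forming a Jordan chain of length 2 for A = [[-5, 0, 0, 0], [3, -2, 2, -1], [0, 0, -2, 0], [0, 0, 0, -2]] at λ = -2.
We seek v_1 ∈ ker((A + 2I)^2) \ ker(A + 2I), then set v_{i+1} = (A + 2I) v_i.

One such chain is v_1 = [[0, 1, 1, 1]]^T, v_2 = [[0, 1, 0, 0]]^T. Check: (A + 2I) v_2 = [[0, 0, 0, 0]]^T = 0.

v_1 = [[0, 1, 1, 1]]^T, v_2 = [[0, 1, 0, 0]]^T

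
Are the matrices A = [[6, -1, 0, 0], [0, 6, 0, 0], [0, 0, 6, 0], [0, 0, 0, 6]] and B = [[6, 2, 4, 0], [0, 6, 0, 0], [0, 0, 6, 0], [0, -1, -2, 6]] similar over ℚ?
Two matrices over a field are similar if and only if they have the same invariant factors.

Both A and B have characteristic polynomial (x - 6)^4 and minimal polynomial (x - 6)^2. Computing further, both have invariant factors x - 6, x - 6, (x - 6)^2. Hence A and B are similar.

Yes.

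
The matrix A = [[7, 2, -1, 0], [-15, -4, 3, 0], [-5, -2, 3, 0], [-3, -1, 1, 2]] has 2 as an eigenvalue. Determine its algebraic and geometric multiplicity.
algebraic multiplicity 4, geometric multiplicity 2

The characteristic polynomial is (x - 2)^4, so the factor x - 2 appears with exponent 4: the algebraic multiplicity is 4.

rank(A - 2I) = 2, so the eigenspace has dimension 4 - 2 = 2: the geometric multiplicity is 2.

Since 2 < 4, A is not diagonalizable.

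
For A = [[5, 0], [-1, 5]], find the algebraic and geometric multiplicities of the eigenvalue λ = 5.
The characteristic polynomial is (x - 5)^2, so the factor x - 5 appears with exponent 2: the algebraic multiplicity is 2.

rank(A - 5I) = 1, so the eigenspace has dimension 2 - 1 = 1: the geometric multiplicity is 1.

Since 1 < 2, A is not diagonalizable.

algebraic multiplicity 2, geometric multiplicity 1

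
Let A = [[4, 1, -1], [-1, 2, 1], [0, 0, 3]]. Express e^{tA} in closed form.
A has Jordan form J = [[3, 1, 0], [0, 3, 0], [0, 0, 3]] with A = PJP^{-1}, so e^{tA} = P e^{tJ} P^{-1}.

For a Jordan block J_k(λ), e^{tJ_k(λ)} = e^{λt} · (I + tN + t^2 N^2/2! + ... + t^{k-1} N^{k-1}/(k-1)!) where N is the nilpotent superdiagonal part.

Assembling the blocks and conjugating back gives the entries of e^{tA} as shown above.

e^{tA} = [[(t + 1)*e^{3*t}, t*e^{3*t}, -t*e^{3*t}], [-t*e^{3*t}, (1 - t)*e^{3*t}, t*e^{3*t}], [0, 0, e^{3*t}]]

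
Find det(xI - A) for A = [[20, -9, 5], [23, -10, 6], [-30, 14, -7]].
xI - A = [[x - 20, 9, -5], [-23, x + 10, -6], [30, -14, x + 7]].

Expanding det(xI - A) along the first row:
det(xI - A) = + (x - 20)·det([[x + 10, -6], [-14, x + 7]]) - (9)·det([[-23, -6], [30, x + 7]]) + (-5)·det([[-23, x + 10], [30, -14]]).

Evaluating gives χ_A(x) = x^3 - 3x^2 + 3x - 1 = (x - 1)^3.

χ_A(x) = (x - 1)^3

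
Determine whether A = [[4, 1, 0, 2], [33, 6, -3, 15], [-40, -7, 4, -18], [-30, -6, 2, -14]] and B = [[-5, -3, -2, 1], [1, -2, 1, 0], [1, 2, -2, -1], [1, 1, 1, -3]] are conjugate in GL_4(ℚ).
No.

trace(A) = 0 but trace(B) = -12. The trace is a similarity invariant, so A and B are not similar.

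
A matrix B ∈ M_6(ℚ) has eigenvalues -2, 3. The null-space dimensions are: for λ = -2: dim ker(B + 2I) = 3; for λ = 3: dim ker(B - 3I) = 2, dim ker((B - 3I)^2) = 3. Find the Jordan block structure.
λ = -2: successive nullity increments [3] count blocks of size ≥ k; block sizes are [1, 1, 1].
λ = 3: successive nullity increments [2, 1] count blocks of size ≥ k; block sizes are [2, 1].

Jordan blocks: (-2, 1), (-2, 1), (-2, 1), (3, 2), (3, 1)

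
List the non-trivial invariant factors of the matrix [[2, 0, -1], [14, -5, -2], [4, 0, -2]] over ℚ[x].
x^2(x + 5)

The Jordan structure of A has elementary divisors (x + 5), x^2. Arranging the block sizes at each eigenvalue in decreasing order and taking row products gives the invariant factors.

Invariant factors (smallest first, each dividing the next): x^2(x + 5).

Check: the last factor x^2(x + 5) is the minimal polynomial, and the product x^2(x + 5) is the characteristic polynomial.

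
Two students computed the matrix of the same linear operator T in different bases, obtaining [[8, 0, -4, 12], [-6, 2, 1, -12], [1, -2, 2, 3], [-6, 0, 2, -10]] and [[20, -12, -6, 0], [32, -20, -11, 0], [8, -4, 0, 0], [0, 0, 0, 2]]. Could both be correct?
Both have characteristic polynomial (x - 2)^3(x + 4), but the minimal polynomial of A is (x - 2)^3(x + 4) while the minimal polynomial of B is (x - 2)^2(x + 4). The minimal polynomial is a similarity invariant, so A and B are not similar.

No.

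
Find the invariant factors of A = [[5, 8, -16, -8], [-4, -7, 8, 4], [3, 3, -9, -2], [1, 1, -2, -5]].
The Jordan structure of A has elementary divisors (x + 5)^2, (x + 3), (x + 3). Arranging the block sizes at each eigenvalue in decreasing order and taking row products gives the invariant factors.

Invariant factors (smallest first, each dividing the next): x + 3, (x + 3)(x + 5)^2.

Check: the last factor (x + 3)(x + 5)^2 is the minimal polynomial, and the product (x + 3)^2(x + 5)^2 is the characteristic polynomial.

x + 3, (x + 3)(x + 5)^2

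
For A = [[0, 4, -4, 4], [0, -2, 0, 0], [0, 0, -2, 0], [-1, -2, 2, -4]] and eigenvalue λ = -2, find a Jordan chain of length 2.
v_1 = [[-1, 0, 0, 1]]^T, v_2 = [[2, 0, 0, -1]]^T

We seek v_1 ∈ ker((A + 2I)^2) \ ker(A + 2I), then set v_{i+1} = (A + 2I) v_i.

One such chain is v_1 = [[-1, 0, 0, 1]]^T, v_2 = [[2, 0, 0, -1]]^T. Check: (A + 2I) v_2 = [[0, 0, 0, 0]]^T = 0.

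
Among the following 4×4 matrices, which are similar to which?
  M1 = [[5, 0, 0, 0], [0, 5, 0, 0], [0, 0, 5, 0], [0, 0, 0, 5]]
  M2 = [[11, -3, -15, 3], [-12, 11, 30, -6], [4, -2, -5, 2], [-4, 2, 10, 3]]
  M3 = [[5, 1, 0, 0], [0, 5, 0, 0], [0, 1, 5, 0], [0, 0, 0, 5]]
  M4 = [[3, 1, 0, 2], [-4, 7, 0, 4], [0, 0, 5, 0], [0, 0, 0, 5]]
Characteristic polynomials: χ_{M1} = (x - 5)^4, χ_{M2} = (x - 5)^4, χ_{M3} = (x - 5)^4, χ_{M4} = (x - 5)^4.

{M1}: invariant factors x - 5, x - 5, x - 5, x - 5.

{M2, M3, M4}: invariant factors x - 5, x - 5, (x - 5)^2.

Matrices are similar if and only if their invariant-factor lists agree; the partition into similarity classes is {M1}, {M2, M3, M4}.

2 classes: {M1}, {M2, M3, M4}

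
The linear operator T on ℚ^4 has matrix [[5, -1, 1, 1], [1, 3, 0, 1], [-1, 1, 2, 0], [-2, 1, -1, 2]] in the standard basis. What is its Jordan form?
J = [[3, 1, 0, 0], [0, 3, 0, 0], [0, 0, 3, 1], [0, 0, 0, 3]]

The characteristic polynomial is det(xI - A) = (x - 3)^4, so the eigenvalues are 3 (algebraic multiplicity 4).

For λ = 3: rank(A - 3I) = 2, rank((A - 3I)^2) = 0. The eigenspace has dimension 4 - 2 = 2, so there are 2 Jordan blocks; the rank sequence gives block sizes [2, 2].

Assembling the blocks gives the Jordan form J above.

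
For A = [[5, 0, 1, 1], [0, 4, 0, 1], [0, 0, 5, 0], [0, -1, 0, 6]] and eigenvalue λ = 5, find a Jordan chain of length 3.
v_1 = [[0, -3, 3, -2]]^T, v_2 = [[1, 1, 0, 1]]^T, v_3 = [[1, 0, 0, 0]]^T

We seek v_1 ∈ ker((A - 5I)^3) \ ker((A - 5I)^2), then set v_{i+1} = (A - 5I) v_i.

One such chain is v_1 = [[0, -3, 3, -2]]^T, v_2 = [[1, 1, 0, 1]]^T, v_3 = [[1, 0, 0, 0]]^T. Check: (A - 5I) v_3 = [[0, 0, 0, 0]]^T = 0.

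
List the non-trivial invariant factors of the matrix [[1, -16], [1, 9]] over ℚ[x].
The Jordan structure of A has elementary divisors (x - 5)^2. Arranging the block sizes at each eigenvalue in decreasing order and taking row products gives the invariant factors.

Invariant factors (smallest first, each dividing the next): (x - 5)^2.

Check: the last factor (x - 5)^2 is the minimal polynomial, and the product (x - 5)^2 is the characteristic polynomial.

(x - 5)^2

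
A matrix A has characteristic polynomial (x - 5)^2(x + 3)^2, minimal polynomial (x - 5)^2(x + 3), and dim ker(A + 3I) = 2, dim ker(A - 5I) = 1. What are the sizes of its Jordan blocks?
Jordan blocks: (-3, 1), (-3, 1), (5, 2)

λ = -3: algebraic multiplicity 2 (exponent in χ_A), largest block size 1 (exponent in m_A), 2 blocks (geometric multiplicity). These force block sizes [1, 1].
λ = 5: algebraic multiplicity 2 (exponent in χ_A), largest block size 2 (exponent in m_A), 1 block (geometric multiplicity). This forces block sizes [2].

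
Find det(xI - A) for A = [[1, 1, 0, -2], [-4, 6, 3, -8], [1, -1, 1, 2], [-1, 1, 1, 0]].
χ_A(x) = (x - 2)^4

xI - A = [[x - 1, -1, 0, 2], [4, x - 6, -3, 8], [-1, 1, x - 1, -2], [1, -1, -1, x]].

Expanding det(xI - A) along the first row:
det(xI - A) = + (x - 1)·det([[x - 6, -3, 8], [1, x - 1, -2], [-1, -1, x]]) - (-1)·det([[4, -3, 8], [-1, x - 1, -2], [1, -1, x]]) + (0)·det([[4, x - 6, 8], [-1, 1, -2], [1, -1, x]]) - (2)·det([[4, x - 6, -3], [-1, 1, x - 1], [1, -1, -1]]).

Evaluating gives χ_A(x) = x^4 - 8x^3 + 24x^2 - 32x + 16 = (x - 2)^4.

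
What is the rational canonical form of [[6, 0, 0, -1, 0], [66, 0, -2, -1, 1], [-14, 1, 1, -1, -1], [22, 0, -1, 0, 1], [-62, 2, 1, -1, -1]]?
R = [[0, 0, 0, 0, 50], [1, 0, 0, 0, -65], [0, 1, 0, 0, 48], [0, 0, 1, 0, -22], [0, 0, 0, 1, 6]]

The invariant factors of A (the non-unit diagonal entries of the Smith normal form of xI - A over ℚ[x]) are (x - 2)(x^2 - 2x + 5)^2, each dividing the next. The characteristic polynomial is their product, (x - 2)(x^2 - 2x + 5)^2.

The rational canonical form is the block-diagonal matrix of companion matrices C(f_i):
R = [[0, 0, 0, 0, 50], [1, 0, 0, 0, -65], [0, 1, 0, 0, 48], [0, 0, 1, 0, -22], [0, 0, 0, 1, 6]].

Note the characteristic polynomial does not split into linear factors over ℚ, so A has no Jordan form over ℚ; the rational canonical form exists over any field.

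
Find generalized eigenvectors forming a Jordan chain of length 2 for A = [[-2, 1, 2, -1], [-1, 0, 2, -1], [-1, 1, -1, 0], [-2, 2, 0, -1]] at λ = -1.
We seek v_1 ∈ ker((A + I)^2) \ ker(A + I), then set v_{i+1} = (A + I) v_i.

One such chain is v_1 = [[3, 3, -1, -3]]^T, v_2 = [[1, 1, 0, 0]]^T. Check: (A + I) v_2 = [[0, 0, 0, 0]]^T = 0.

v_1 = [[3, 3, -1, -3]]^T, v_2 = [[1, 1, 0, 0]]^T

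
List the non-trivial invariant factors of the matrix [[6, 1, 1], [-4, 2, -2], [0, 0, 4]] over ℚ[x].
The Jordan structure of A has elementary divisors (x - 4)^2, (x - 4). Arranging the block sizes at each eigenvalue in decreasing order and taking row products gives the invariant factors.

Invariant factors (smallest first, each dividing the next): x - 4, (x - 4)^2.

Check: the last factor (x - 4)^2 is the minimal polynomial, and the product (x - 4)^3 is the characteristic polynomial.

x - 4, (x - 4)^2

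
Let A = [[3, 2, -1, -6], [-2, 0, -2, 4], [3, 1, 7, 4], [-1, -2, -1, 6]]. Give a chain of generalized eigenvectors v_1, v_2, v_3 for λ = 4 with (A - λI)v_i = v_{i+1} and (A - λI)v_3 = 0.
v_1 = [[-2, 5, -2, 2]]^T, v_2 = [[2, -4, 1, -2]]^T, v_3 = [[1, 2, -3, 1]]^T

We seek v_1 ∈ ker((A - 4I)^3) \ ker((A - 4I)^2), then set v_{i+1} = (A - 4I) v_i.

One such chain is v_1 = [[-2, 5, -2, 2]]^T, v_2 = [[2, -4, 1, -2]]^T, v_3 = [[1, 2, -3, 1]]^T. Check: (A - 4I) v_3 = [[0, 0, 0, 0]]^T = 0.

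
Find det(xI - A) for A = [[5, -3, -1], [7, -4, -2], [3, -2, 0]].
χ_A(x) = x^2(x - 1)

xI - A = [[x - 5, 3, 1], [-7, x + 4, 2], [-3, 2, x]].

Expanding det(xI - A) along the first row:
det(xI - A) = + (x - 5)·det([[x + 4, 2], [2, x]]) - (3)·det([[-7, 2], [-3, x]]) + (1)·det([[-7, x + 4], [-3, 2]]).

Evaluating gives χ_A(x) = x^3 - x^2 = x^2(x - 1).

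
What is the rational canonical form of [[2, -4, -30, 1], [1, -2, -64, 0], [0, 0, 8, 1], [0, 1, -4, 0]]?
The invariant factors of A (the non-unit diagonal entries of the Smith normal form of xI - A over ℚ[x]) are (x - 6)(x - 3)(x^2 + x - 5), each dividing the next. The characteristic polynomial is their product, (x - 6)(x - 3)(x^2 + x - 5).

The rational canonical form is the block-diagonal matrix of companion matrices C(f_i):
R = [[0, 0, 0, 90], [1, 0, 0, -63], [0, 1, 0, -4], [0, 0, 1, 8]].

Note the characteristic polynomial does not split into linear factors over ℚ, so A has no Jordan form over ℚ; the rational canonical form exists over any field.

R = [[0, 0, 0, 90], [1, 0, 0, -63], [0, 1, 0, -4], [0, 0, 1, 8]]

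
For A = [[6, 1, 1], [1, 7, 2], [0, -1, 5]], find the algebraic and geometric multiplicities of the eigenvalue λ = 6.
algebraic multiplicity 3, geometric multiplicity 1

The characteristic polynomial is (x - 6)^3, so the factor x - 6 appears with exponent 3: the algebraic multiplicity is 3.

rank(A - 6I) = 2, so the eigenspace has dimension 3 - 2 = 1: the geometric multiplicity is 1.

Since 1 < 3, A is not diagonalizable.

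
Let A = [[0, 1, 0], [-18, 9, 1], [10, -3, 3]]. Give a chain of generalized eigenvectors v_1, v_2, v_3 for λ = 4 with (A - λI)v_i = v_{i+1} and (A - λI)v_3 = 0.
v_1 = [[-1, -4, 3]]^T, v_2 = [[0, 1, -1]]^T, v_3 = [[1, 4, -2]]^T

We seek v_1 ∈ ker((A - 4I)^3) \ ker((A - 4I)^2), then set v_{i+1} = (A - 4I) v_i.

One such chain is v_1 = [[-1, -4, 3]]^T, v_2 = [[0, 1, -1]]^T, v_3 = [[1, 4, -2]]^T. Check: (A - 4I) v_3 = [[0, 0, 0]]^T = 0.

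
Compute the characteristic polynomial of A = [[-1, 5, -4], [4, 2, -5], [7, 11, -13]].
χ_A(x) = (x + 4)^3

xI - A = [[x + 1, -5, 4], [-4, x - 2, 5], [-7, -11, x + 13]].

Expanding det(xI - A) along the first row:
det(xI - A) = + (x + 1)·det([[x - 2, 5], [-11, x + 13]]) - (-5)·det([[-4, 5], [-7, x + 13]]) + (4)·det([[-4, x - 2], [-7, -11]]).

Evaluating gives χ_A(x) = x^3 + 12x^2 + 48x + 64 = (x + 4)^3.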